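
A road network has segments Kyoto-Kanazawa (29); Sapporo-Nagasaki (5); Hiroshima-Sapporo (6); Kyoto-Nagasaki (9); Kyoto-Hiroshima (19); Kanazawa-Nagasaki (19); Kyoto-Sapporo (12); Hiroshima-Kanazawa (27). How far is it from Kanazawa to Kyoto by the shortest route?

A few of the Kanazawa→Kyoto routes:
Kanazawa → Hiroshima → Sapporo → Kyoto: 27 + 6 + 12 = 45
Kanazawa → Nagasaki → Sapporo → Kyoto: 19 + 5 + 12 = 36
Kanazawa → Nagasaki → Kyoto: 19 + 9 = 28
Kanazawa → Kyoto: 29
The minimum is 28 mi.

28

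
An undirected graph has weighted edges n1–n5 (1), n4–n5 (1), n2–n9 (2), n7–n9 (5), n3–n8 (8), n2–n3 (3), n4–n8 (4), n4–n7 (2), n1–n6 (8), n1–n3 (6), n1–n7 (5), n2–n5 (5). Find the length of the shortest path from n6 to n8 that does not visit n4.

Paths from n6 to n8 avoiding n4:
n6 -> n1 -> n3 -> n8: 8 + 6 + 8 = 22
n6 -> n1 -> n7 -> n9 -> n2 -> n3 -> n8: 8 + 5 + 5 + 2 + 3 + 8 = 31
n6 -> n1 -> n5 -> n2 -> n3 -> n8: 8 + 1 + 5 + 3 + 8 = 25
The minimum is 22.

22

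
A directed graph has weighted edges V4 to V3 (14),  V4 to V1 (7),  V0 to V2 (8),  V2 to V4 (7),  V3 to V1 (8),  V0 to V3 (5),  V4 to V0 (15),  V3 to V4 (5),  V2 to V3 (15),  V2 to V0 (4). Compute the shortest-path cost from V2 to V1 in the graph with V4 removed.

17

Paths from V2 to V1 avoiding V4:
V2 -> V3 -> V1: 15 + 8 = 23
V2 -> V0 -> V3 -> V1: 4 + 5 + 8 = 17
Best route has total 17.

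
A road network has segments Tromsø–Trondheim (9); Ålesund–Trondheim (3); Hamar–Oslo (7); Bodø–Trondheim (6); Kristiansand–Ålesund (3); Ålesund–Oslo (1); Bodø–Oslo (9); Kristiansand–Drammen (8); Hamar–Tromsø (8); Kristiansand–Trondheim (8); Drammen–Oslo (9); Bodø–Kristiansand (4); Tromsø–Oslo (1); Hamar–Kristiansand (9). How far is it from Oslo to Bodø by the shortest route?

8

Comparing a few candidate routes:
Oslo-Ålesund-Trondheim-Kristiansand-Bodø: 1 + 3 + 8 + 4 = 16
Oslo-Ålesund-Kristiansand-Bodø: 1 + 3 + 4 = 8
Oslo-Bodø: 9
Oslo-Ålesund-Kristiansand-Trondheim-Bodø: 1 + 3 + 8 + 6 = 18
Oslo-Tromsø-Trondheim-Bodø: 1 + 9 + 6 = 16
Oslo-Ålesund-Trondheim-Bodø: 1 + 3 + 6 = 10
The minimum is 8.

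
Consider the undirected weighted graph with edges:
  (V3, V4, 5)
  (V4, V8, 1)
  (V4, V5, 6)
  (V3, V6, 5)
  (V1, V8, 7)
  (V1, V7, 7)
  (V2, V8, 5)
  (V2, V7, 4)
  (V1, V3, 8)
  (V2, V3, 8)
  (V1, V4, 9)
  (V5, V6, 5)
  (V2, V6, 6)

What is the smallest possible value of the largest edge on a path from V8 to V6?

A few of the V8→V6 routes:
V8-V1-V7-V2-V3-V4-V5-V6: max(7, 7, 4, 8, 5, 6, 5) = 8
V8-V2-V6: max(5, 6) = 6
V8-V1-V7-V2-V3-V6: max(7, 7, 4, 8, 5) = 8
V8-V1-V7-V2-V6: max(7, 7, 4, 6) = 7
V8-V4-V5-V6: max(1, 6, 5) = 6
V8-V4-V3-V6: max(1, 5, 5) = 5
The minimum achievable maximum is 5.

5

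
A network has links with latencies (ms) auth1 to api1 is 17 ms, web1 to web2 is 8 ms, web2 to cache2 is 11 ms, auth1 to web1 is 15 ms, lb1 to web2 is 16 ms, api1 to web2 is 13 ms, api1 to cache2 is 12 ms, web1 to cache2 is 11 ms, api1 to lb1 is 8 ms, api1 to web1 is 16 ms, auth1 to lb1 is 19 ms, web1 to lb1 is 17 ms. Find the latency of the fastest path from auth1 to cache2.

26

Checking several routes:
auth1 -> web1 -> web2 -> cache2: 15 + 8 + 11 = 34
auth1 -> web1 -> cache2: 15 + 11 = 26
auth1 -> lb1 -> api1 -> cache2: 19 + 8 + 12 = 39
auth1 -> api1 -> cache2: 17 + 12 = 29
Best route has total 26 ms.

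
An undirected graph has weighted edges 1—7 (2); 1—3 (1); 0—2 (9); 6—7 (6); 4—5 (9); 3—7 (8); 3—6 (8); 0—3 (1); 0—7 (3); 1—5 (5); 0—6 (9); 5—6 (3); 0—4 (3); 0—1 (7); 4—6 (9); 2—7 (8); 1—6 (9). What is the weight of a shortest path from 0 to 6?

Checking several routes:
0→6: 9
0→7→6: 3 + 6 = 9
0→3→6: 1 + 8 = 9
0→3→1→5→6: 1 + 1 + 5 + 3 = 10
The minimum is 9.

9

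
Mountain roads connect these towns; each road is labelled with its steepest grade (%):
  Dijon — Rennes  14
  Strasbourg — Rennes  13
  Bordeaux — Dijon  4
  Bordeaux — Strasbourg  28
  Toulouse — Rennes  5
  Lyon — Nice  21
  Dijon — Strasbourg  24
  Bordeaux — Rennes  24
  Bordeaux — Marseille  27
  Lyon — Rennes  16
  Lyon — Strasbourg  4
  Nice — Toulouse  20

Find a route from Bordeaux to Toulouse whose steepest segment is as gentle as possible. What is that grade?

14

Comparing a few candidate routes:
Bordeaux -> Dijon -> Rennes -> Strasbourg -> Lyon -> Nice -> Toulouse: max(4, 14, 13, 4, 21, 20) = 21
Bordeaux -> Dijon -> Rennes -> Toulouse: max(4, 14, 5) = 14
Bordeaux -> Dijon -> Strasbourg -> Rennes -> Toulouse: max(4, 24, 13, 5) = 24
Bordeaux -> Dijon -> Rennes -> Lyon -> Nice -> Toulouse: max(4, 14, 16, 21, 20) = 21
The minimum achievable maximum is 14%.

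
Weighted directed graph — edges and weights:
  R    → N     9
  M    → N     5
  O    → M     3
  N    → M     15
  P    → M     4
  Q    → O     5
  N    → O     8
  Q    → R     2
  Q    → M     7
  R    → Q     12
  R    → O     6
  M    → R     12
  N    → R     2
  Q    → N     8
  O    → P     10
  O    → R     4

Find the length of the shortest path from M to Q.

19

Routes from M to Q:
M→R→Q: 12 + 12 = 24
M→N→O→R→Q: 5 + 8 + 4 + 12 = 29
M→N→R→Q: 5 + 2 + 12 = 19
Best route has total 19.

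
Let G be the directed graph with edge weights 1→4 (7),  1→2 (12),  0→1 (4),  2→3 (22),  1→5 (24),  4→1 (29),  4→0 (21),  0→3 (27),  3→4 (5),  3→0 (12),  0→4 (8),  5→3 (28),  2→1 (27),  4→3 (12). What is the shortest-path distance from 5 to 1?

Candidate routes:
5 → 3 → 0 → 1: 28 + 12 + 4 = 44
5 → 3 → 0 → 4 → 1: 28 + 12 + 8 + 29 = 77
5 → 3 → 4 → 1: 28 + 5 + 29 = 62
5 → 3 → 4 → 0 → 1: 28 + 5 + 21 + 4 = 58
Best route has total 44.

44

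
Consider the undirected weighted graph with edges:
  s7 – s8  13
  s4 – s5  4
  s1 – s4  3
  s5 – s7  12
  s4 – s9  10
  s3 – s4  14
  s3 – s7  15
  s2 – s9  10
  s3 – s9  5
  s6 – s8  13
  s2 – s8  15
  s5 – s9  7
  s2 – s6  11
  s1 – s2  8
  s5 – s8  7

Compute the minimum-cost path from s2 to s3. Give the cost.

Some routes from s2 to s3:
s2 - s9 - s3: 10 + 5 = 15
s2 - s1 - s4 - s3: 8 + 3 + 14 = 25
s2 - s1 - s4 - s9 - s3: 8 + 3 + 10 + 5 = 26
Best route has total 15.

15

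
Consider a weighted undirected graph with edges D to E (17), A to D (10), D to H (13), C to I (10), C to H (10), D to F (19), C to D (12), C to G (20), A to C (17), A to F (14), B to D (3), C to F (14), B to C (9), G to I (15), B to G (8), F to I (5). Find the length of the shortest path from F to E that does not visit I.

36

Checking several routes:
F-D-E: 19 + 17 = 36
F-A-D-E: 14 + 10 + 17 = 41
F-C-B-D-E: 14 + 9 + 3 + 17 = 43
F-C-D-E: 14 + 12 + 17 = 43
The minimum is 36.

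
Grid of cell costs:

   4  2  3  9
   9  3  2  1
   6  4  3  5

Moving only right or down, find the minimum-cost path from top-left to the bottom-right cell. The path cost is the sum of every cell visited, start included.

Best path: r0c0 r0c1 r0c2 r1c2 r1c3 r2c3
Cost: 4 + 2 + 3 + 2 + 1 + 5 = 17

17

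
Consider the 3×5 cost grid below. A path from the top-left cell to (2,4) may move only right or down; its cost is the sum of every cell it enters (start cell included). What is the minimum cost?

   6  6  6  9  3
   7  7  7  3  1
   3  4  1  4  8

33

Take [0,0] [1,0] [2,0] [2,1] [2,2] [2,3] [2,4] for a total of 6 + 7 + 3 + 4 + 1 + 4 + 8 = 33.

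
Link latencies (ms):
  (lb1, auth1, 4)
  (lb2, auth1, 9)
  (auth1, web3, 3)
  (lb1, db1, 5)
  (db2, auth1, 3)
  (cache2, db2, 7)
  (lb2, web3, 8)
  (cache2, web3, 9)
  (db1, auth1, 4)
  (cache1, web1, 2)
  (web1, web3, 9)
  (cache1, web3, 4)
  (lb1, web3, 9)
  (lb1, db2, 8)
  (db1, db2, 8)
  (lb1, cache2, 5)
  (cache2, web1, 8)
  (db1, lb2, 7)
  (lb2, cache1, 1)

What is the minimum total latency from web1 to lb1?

Some routes from web1 to lb1:
web1-cache1-web3-auth1-lb1: 2 + 4 + 3 + 4 = 13
web1-cache1-lb2-db1-lb1: 2 + 1 + 7 + 5 = 15
web1-cache1-web3-lb1: 2 + 4 + 9 = 15
web1-cache2-lb1: 8 + 5 = 13
The minimum is 13 ms.

13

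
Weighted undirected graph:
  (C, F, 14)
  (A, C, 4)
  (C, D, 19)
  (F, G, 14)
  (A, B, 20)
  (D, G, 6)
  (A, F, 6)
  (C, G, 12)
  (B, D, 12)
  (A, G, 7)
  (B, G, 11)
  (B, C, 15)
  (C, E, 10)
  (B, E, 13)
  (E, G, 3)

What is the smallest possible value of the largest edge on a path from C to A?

4

A few of the C→A routes:
C → G → A: max(12, 7) = 12
C → E → B → G → A: max(10, 13, 11, 7) = 13
C → A: max(4) = 4
C → E → G → A: max(10, 3, 7) = 10
C → E → B → D → G → A: max(10, 13, 12, 6, 7) = 13
Best route has worst link 4.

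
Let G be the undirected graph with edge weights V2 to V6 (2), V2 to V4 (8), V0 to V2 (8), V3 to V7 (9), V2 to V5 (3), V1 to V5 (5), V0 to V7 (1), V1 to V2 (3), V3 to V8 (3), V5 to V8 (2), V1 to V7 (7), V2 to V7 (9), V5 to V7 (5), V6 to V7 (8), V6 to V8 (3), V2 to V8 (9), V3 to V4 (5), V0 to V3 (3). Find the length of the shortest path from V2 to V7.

A few of the V2→V7 routes:
V2 - V0 - V7: 8 + 1 = 9
V2 - V5 - V7: 3 + 5 = 8
V2 - V1 - V7: 3 + 7 = 10
V2 - V7: 9
V2 - V6 - V7: 2 + 8 = 10
The minimum is 8.

8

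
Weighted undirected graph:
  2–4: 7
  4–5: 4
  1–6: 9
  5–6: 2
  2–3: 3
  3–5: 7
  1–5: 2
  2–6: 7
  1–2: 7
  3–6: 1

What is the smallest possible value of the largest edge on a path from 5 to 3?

2

A few of the 5→3 routes:
5→6→3: max(2, 1) = 2
5→1→2→6→3: max(2, 7, 7, 1) = 7
5→1→2→3: max(2, 7, 3) = 7
The minimum achievable maximum is 2.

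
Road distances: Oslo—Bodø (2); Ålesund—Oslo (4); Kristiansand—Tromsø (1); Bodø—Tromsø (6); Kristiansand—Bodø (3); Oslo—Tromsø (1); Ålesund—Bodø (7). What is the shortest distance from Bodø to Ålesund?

Comparing a few candidate routes:
Bodø → Kristiansand → Tromsø → Oslo → Ålesund: 3 + 1 + 1 + 4 = 9
Bodø → Oslo → Ålesund: 2 + 4 = 6
Bodø → Ålesund: 7
Best route has total 6.

6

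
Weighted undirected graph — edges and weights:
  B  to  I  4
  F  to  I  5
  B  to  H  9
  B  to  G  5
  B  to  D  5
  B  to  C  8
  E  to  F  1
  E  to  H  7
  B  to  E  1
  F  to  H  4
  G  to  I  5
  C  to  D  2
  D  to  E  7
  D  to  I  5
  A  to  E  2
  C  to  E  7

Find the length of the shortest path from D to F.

A few of the D→F routes:
D -> I -> F: 5 + 5 = 10
D -> C -> E -> F: 2 + 7 + 1 = 10
D -> C -> B -> E -> F: 2 + 8 + 1 + 1 = 12
D -> B -> E -> F: 5 + 1 + 1 = 7
D -> I -> B -> E -> F: 5 + 4 + 1 + 1 = 11
D -> E -> F: 7 + 1 = 8
Shortest: 7.

7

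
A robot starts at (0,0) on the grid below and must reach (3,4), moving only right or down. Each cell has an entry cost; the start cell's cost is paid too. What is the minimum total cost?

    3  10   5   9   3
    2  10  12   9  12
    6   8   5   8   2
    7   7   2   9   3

37

One optimal route is (0,0) → (1,0) → (2,0) → (2,1) → (2,2) → (2,3) → (2,4) → (3,4).
Its cost is 3 + 2 + 6 + 8 + 5 + 8 + 2 + 3 = 37.
For comparison, the top-then-right route costs 47.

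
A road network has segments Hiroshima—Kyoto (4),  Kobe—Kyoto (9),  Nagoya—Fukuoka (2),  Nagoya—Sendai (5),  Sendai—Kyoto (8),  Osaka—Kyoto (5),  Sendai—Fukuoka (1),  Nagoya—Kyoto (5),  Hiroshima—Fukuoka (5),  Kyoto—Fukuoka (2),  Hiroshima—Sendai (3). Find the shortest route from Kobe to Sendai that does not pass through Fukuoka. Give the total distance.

Paths from Kobe to Sendai avoiding Fukuoka:
Kobe → Kyoto → Nagoya → Sendai: 9 + 5 + 5 = 19
Kobe → Kyoto → Sendai: 9 + 8 = 17
Kobe → Kyoto → Hiroshima → Sendai: 9 + 4 + 3 = 16
The minimum is 16.

16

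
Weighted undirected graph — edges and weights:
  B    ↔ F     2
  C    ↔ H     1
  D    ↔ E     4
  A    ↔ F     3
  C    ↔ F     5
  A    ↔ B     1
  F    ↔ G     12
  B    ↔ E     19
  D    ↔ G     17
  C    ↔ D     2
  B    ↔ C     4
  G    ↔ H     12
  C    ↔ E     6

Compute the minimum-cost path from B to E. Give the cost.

10

Comparing a few candidate routes:
B -> C -> D -> E: 4 + 2 + 4 = 10
B -> C -> E: 4 + 6 = 10
B -> F -> C -> E: 2 + 5 + 6 = 13
B -> F -> C -> D -> E: 2 + 5 + 2 + 4 = 13
Shortest: 10.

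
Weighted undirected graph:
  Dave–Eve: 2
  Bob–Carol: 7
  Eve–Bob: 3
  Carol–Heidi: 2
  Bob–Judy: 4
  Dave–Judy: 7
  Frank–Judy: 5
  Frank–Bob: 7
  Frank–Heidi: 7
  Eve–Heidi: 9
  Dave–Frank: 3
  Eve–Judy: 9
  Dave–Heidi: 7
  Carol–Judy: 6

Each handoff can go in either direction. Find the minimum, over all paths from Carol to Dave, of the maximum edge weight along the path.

Comparing a few candidate routes:
Carol → Judy → Bob → Eve → Dave: max(6, 4, 3, 2) = 6
Carol → Heidi → Frank → Dave: max(2, 7, 3) = 7
Carol → Heidi → Frank → Bob → Judy → Dave: max(2, 7, 7, 4, 7) = 7
Carol → Judy → Frank → Dave: max(6, 5, 3) = 6
Smallest bottleneck: 6.

6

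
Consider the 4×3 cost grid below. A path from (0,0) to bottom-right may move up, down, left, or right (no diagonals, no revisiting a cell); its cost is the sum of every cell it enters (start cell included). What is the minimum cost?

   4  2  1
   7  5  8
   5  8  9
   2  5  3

Take [0,0]→[1,0]→[2,0]→[3,0]→[3,1]→[3,2] for a total of 4 + 7 + 5 + 2 + 5 + 3 = 26.

26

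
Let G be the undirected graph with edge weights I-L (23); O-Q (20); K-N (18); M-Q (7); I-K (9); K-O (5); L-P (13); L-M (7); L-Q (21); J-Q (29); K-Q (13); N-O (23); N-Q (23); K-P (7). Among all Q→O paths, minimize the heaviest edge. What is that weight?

13

Comparing a few candidate routes:
Q -> L -> P -> K -> O: max(21, 13, 7, 5) = 21
Q -> O: max(20) = 20
Q -> M -> L -> I -> K -> N -> O: max(7, 7, 23, 9, 18, 23) = 23
Q -> M -> L -> P -> K -> O: max(7, 7, 13, 7, 5) = 13
Q -> K -> O: max(13, 5) = 13
Smallest bottleneck: 13.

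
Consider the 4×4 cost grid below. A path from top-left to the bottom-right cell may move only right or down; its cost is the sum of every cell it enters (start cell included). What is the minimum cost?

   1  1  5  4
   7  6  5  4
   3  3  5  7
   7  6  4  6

Path [0,0] -> [0,1] -> [1,1] -> [2,1] -> [2,2] -> [3,2] -> [3,3]: 1 + 1 + 6 + 3 + 5 + 4 + 6 = 26.

26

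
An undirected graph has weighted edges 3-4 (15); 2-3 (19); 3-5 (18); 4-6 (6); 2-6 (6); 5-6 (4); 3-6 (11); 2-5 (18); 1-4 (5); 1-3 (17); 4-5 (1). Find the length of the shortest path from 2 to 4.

Comparing a few candidate routes:
2→6→4: 6 + 6 = 12
2→5→4: 18 + 1 = 19
2→6→5→4: 6 + 4 + 1 = 11
Shortest: 11.

11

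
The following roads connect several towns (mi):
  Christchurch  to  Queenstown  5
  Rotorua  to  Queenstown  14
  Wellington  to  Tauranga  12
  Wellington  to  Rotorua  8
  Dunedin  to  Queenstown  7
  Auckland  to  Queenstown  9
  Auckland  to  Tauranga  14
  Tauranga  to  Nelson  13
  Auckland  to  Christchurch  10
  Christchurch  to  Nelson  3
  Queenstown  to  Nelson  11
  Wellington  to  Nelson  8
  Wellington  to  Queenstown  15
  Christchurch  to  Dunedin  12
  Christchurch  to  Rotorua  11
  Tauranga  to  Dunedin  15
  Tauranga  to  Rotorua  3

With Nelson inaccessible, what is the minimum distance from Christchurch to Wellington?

Some routes from Christchurch to Wellington avoiding Nelson:
Christchurch→Rotorua→Wellington: 11 + 8 = 19
Christchurch→Rotorua→Tauranga→Wellington: 11 + 3 + 12 = 26
Christchurch→Queenstown→Wellington: 5 + 15 = 20
Christchurch→Queenstown→Rotorua→Wellington: 5 + 14 + 8 = 27
The minimum is 19 mi.

19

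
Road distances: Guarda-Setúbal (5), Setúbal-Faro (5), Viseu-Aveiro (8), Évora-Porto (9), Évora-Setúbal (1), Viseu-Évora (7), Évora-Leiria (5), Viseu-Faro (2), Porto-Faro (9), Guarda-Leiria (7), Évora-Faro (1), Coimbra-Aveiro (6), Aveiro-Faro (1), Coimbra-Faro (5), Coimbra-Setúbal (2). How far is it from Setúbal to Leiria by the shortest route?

Checking several routes:
Setúbal - Faro - Évora - Leiria: 5 + 1 + 5 = 11
Setúbal - Guarda - Leiria: 5 + 7 = 12
Setúbal - Évora - Leiria: 1 + 5 = 6
Best route has total 6.

6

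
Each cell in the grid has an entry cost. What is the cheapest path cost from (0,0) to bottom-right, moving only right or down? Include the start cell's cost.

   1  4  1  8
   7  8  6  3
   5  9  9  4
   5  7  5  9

Take [0,0]→[0,1]→[0,2]→[1,2]→[1,3]→[2,3]→[3,3] for a total of 1 + 4 + 1 + 6 + 3 + 4 + 9 = 28.
For comparison, the top-then-right route costs 30.

28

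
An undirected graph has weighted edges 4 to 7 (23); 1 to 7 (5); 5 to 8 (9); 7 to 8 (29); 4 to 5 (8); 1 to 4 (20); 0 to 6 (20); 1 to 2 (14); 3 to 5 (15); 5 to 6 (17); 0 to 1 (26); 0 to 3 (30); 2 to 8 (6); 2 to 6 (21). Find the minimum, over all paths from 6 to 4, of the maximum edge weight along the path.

17

Comparing a few candidate routes:
6→5→8→2→1→7→4: max(17, 9, 6, 14, 5, 23) = 23
6→5→4: max(17, 8) = 17
6→2→1→4: max(21, 14, 20) = 21
6→2→8→5→4: max(21, 6, 9, 8) = 21
6→2→1→7→4: max(21, 14, 5, 23) = 23
6→5→8→2→1→4: max(17, 9, 6, 14, 20) = 20
The minimum achievable maximum is 17.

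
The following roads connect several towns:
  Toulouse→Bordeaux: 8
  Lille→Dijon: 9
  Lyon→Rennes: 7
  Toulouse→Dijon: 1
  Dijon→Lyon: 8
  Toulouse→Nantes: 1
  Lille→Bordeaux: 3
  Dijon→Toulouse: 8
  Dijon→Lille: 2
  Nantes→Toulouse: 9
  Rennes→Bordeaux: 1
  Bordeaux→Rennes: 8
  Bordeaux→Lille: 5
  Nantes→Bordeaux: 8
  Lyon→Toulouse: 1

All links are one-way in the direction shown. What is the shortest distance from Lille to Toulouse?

17

Routes from Lille to Toulouse:
Lille -> Dijon -> Toulouse: 9 + 8 = 17
Lille -> Dijon -> Lyon -> Toulouse: 9 + 8 + 1 = 18
Shortest: 17.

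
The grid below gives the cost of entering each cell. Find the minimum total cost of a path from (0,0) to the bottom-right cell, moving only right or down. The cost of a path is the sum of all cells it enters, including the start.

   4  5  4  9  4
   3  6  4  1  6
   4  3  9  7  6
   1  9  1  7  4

Cheapest: [0,0] -> [1,0] -> [2,0] -> [3,0] -> [3,1] -> [3,2] -> [3,3] -> [3,4]
  4 + 3 + 4 + 1 + 9 + 1 + 7 + 4 = 33
(Top row then right column would cost 42.)

33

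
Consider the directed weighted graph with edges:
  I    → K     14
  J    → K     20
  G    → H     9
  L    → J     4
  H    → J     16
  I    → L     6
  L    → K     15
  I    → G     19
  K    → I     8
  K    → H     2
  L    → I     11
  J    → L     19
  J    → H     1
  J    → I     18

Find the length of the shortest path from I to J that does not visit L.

Routes from I to J avoiding L:
I → G → H → J: 19 + 9 + 16 = 44
I → K → H → J: 14 + 2 + 16 = 32
Best route has total 32.

32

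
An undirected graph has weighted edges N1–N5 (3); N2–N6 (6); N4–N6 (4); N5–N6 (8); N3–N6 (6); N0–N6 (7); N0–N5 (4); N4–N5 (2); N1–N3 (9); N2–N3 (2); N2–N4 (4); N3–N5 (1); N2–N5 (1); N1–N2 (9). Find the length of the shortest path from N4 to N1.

5

Comparing a few candidate routes:
N4 → N5 → N1: 2 + 3 = 5
N4 → N2 → N3 → N5 → N1: 4 + 2 + 1 + 3 = 10
N4 → N5 → N3 → N1: 2 + 1 + 9 = 12
N4 → N2 → N5 → N1: 4 + 1 + 3 = 8
Best route has total 5.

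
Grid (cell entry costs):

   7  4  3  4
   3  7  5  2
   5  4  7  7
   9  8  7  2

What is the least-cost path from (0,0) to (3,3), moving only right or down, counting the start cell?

Best path: (0,0) (0,1) (0,2) (0,3) (1,3) (2,3) (3,3)
Cost: 7 + 4 + 3 + 4 + 2 + 7 + 2 = 29

29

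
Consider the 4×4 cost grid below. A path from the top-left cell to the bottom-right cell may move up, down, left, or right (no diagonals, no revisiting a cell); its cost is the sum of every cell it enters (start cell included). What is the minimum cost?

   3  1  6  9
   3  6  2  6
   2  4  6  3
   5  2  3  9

26

Best path: (0,0) (1,0) (2,0) (2,1) (3,1) (3,2) (3,3)
Cost: 3 + 3 + 2 + 4 + 2 + 3 + 9 = 26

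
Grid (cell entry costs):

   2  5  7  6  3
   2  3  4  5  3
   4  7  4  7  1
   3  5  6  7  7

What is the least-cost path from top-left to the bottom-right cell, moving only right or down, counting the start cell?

Cheapest: r0c0→r1c0→r1c1→r1c2→r1c3→r1c4→r2c4→r3c4
  2 + 2 + 3 + 4 + 5 + 3 + 1 + 7 = 27
(Top row then right column would cost 34.)

27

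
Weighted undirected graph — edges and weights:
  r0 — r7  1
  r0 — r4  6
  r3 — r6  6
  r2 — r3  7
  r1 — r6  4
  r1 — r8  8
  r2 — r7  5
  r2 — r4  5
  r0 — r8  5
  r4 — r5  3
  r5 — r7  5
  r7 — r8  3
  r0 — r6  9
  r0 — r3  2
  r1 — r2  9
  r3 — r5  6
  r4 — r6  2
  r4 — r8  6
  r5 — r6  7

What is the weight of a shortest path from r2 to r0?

A few of the r2→r0 routes:
r2-r7-r0: 5 + 1 = 6
r2-r4-r0: 5 + 6 = 11
r2-r3-r0: 7 + 2 = 9
The minimum is 6.

6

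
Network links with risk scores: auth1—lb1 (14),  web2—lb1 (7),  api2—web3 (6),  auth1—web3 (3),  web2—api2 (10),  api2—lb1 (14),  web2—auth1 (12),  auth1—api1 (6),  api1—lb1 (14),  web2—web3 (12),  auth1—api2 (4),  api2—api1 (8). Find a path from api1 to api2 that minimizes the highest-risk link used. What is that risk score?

Some routes from api1 to api2:
api1-api2: max(8) = 8
api1-auth1-web3-web2-api2: max(6, 3, 12, 10) = 12
api1-auth1-api2: max(6, 4) = 6
api1-auth1-web3-api2: max(6, 3, 6) = 6
Best route has worst link 6.

6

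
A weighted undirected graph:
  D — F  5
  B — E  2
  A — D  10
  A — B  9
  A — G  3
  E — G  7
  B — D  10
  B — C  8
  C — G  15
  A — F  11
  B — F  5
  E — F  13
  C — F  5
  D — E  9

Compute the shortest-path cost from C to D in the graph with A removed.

Some routes from C to D avoiding A:
C→B→D: 8 + 10 = 18
C→B→F→D: 8 + 5 + 5 = 18
C→F→D: 5 + 5 = 10
Best route has total 10.

10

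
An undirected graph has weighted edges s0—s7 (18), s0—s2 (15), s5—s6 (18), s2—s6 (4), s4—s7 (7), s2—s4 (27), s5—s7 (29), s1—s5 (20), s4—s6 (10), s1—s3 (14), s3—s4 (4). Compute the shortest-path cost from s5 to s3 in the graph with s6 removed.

Paths from s5 to s3 avoiding s6:
s5-s1-s3: 20 + 14 = 34
s5-s7-s0-s2-s4-s3: 29 + 18 + 15 + 27 + 4 = 93
s5-s7-s4-s3: 29 + 7 + 4 = 40
Shortest: 34.

34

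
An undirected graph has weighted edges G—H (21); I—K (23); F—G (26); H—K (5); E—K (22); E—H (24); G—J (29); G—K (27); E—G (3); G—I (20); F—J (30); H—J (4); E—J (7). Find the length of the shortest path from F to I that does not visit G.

Paths from F to I avoiding G:
F-J-E-K-I: 30 + 7 + 22 + 23 = 82
F-J-H-K-I: 30 + 4 + 5 + 23 = 62
F-J-E-H-K-I: 30 + 7 + 24 + 5 + 23 = 89
F-J-H-E-K-I: 30 + 4 + 24 + 22 + 23 = 103
The minimum is 62.

62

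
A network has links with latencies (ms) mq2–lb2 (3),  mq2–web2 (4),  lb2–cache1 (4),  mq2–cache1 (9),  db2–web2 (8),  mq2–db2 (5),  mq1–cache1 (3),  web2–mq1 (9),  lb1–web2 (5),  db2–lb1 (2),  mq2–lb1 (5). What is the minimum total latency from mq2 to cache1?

7

Comparing a few candidate routes:
mq2 - cache1: 9
mq2 - lb2 - cache1: 3 + 4 = 7
mq2 - web2 - mq1 - cache1: 4 + 9 + 3 = 16
mq2 - lb1 - web2 - mq1 - cache1: 5 + 5 + 9 + 3 = 22
Best route has total 7 ms.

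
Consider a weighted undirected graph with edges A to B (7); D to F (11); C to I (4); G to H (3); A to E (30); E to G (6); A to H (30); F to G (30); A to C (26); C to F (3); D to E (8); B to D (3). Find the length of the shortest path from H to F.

Some routes from H to F:
H → G → F: 3 + 30 = 33
H → G → E → A → B → D → F: 3 + 6 + 30 + 7 + 3 + 11 = 60
H → A → B → D → F: 30 + 7 + 3 + 11 = 51
H → A → C → F: 30 + 26 + 3 = 59
H → G → E → D → B → A → C → F: 3 + 6 + 8 + 3 + 7 + 26 + 3 = 56
H → G → E → D → F: 3 + 6 + 8 + 11 = 28
Shortest: 28.

28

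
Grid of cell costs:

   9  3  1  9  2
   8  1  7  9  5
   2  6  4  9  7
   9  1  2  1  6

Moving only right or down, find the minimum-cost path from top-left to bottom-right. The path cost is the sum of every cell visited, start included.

Take [0,0]→[0,1]→[1,1]→[2,1]→[3,1]→[3,2]→[3,3]→[3,4] for a total of 9 + 3 + 1 + 6 + 1 + 2 + 1 + 6 = 29.
For comparison, the top-then-right route costs 42.

29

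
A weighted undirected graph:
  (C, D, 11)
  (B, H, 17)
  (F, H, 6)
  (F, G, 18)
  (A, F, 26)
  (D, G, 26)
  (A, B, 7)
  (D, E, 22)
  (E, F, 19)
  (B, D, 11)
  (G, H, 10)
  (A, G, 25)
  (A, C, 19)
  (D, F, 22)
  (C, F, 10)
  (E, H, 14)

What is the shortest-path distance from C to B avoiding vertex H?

A few of the C→B routes:
C→F→D→B: 10 + 22 + 11 = 43
C→A→B: 19 + 7 = 26
C→F→A→B: 10 + 26 + 7 = 43
C→D→B: 11 + 11 = 22
Shortest: 22.

22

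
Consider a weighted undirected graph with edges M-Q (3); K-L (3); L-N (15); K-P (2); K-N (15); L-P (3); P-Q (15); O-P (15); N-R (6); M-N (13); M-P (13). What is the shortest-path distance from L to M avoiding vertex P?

28

Paths from L to M avoiding P:
L→N→M: 15 + 13 = 28
L→K→N→M: 3 + 15 + 13 = 31
The minimum is 28.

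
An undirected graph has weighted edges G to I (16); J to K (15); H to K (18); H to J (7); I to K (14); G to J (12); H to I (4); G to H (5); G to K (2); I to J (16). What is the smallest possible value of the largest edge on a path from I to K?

Comparing a few candidate routes:
I-H-J-G-K: max(4, 7, 12, 2) = 12
I-K: max(14) = 14
I-G-K: max(16, 2) = 16
I-H-G-K: max(4, 5, 2) = 5
I-H-G-J-K: max(4, 5, 12, 15) = 15
I-H-J-K: max(4, 7, 15) = 15
The minimum achievable maximum is 5.

5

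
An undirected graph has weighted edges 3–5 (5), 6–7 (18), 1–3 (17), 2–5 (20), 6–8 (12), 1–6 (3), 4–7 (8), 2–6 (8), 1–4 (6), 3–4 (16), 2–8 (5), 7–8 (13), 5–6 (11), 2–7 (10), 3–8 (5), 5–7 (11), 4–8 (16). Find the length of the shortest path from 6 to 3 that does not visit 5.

17

A few of the 6→3 routes:
6 - 1 - 4 - 3: 3 + 6 + 16 = 25
6 - 8 - 3: 12 + 5 = 17
6 - 1 - 3: 3 + 17 = 20
6 - 2 - 8 - 3: 8 + 5 + 5 = 18
6 - 1 - 4 - 8 - 3: 3 + 6 + 16 + 5 = 30
Best route has total 17.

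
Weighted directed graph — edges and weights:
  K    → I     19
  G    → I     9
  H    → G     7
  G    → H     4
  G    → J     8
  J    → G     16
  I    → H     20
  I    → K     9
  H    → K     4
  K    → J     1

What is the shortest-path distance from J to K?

Paths from J to K:
J → G → I → H → K: 16 + 9 + 20 + 4 = 49
J → G → I → K: 16 + 9 + 9 = 34
J → G → H → K: 16 + 4 + 4 = 24
The minimum is 24.

24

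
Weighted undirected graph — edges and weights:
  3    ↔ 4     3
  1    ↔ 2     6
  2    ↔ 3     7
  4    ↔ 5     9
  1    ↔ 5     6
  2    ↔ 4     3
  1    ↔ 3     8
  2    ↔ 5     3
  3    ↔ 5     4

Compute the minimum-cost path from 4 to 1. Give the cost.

Some routes from 4 to 1:
4→2→5→1: 3 + 3 + 6 = 12
4→3→1: 3 + 8 = 11
4→2→1: 3 + 6 = 9
4→3→5→1: 3 + 4 + 6 = 13
Best route has total 9.

9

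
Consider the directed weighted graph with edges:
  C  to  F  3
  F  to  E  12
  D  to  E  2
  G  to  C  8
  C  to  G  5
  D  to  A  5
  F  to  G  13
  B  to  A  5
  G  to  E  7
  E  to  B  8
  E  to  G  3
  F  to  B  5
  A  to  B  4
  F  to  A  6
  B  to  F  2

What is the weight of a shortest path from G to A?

17

Paths from G to A:
G-C-F-E-B-A: 8 + 3 + 12 + 8 + 5 = 36
G-C-F-B-A: 8 + 3 + 5 + 5 = 21
G-C-F-A: 8 + 3 + 6 = 17
G-E-B-A: 7 + 8 + 5 = 20
G-E-B-F-A: 7 + 8 + 2 + 6 = 23
Shortest: 17.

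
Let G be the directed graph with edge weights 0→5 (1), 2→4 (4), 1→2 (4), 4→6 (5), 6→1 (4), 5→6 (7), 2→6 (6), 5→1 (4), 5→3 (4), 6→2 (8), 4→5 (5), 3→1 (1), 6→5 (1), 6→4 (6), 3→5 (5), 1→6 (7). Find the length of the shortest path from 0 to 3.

5

Routes from 0 to 3:
0 - 5 - 3: 1 + 4 = 5
Best route has total 5.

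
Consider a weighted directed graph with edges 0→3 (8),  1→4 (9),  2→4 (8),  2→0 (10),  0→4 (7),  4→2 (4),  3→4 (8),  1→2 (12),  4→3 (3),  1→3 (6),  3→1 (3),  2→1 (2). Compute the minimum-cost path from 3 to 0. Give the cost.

22

Routes from 3 to 0:
3 -> 4 -> 2 -> 0: 8 + 4 + 10 = 22
3 -> 1 -> 2 -> 0: 3 + 12 + 10 = 25
3 -> 1 -> 4 -> 2 -> 0: 3 + 9 + 4 + 10 = 26
The minimum is 22.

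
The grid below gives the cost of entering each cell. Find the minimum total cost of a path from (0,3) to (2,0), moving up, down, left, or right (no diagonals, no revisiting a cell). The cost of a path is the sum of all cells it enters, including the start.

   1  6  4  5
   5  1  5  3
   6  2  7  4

22

Take (0,3) -> (1,3) -> (1,2) -> (1,1) -> (2,1) -> (2,0) for a total of 5 + 3 + 5 + 1 + 2 + 6 = 22.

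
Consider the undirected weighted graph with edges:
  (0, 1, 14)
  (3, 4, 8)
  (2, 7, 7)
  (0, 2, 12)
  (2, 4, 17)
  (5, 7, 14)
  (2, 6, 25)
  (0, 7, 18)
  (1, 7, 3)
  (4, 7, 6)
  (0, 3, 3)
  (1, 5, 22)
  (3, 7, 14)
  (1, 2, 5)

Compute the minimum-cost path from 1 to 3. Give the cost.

Some routes from 1 to 3:
1→7→3: 3 + 14 = 17
1→2→0→3: 5 + 12 + 3 = 20
1→7→4→3: 3 + 6 + 8 = 17
1→0→3: 14 + 3 = 17
Shortest: 17.

17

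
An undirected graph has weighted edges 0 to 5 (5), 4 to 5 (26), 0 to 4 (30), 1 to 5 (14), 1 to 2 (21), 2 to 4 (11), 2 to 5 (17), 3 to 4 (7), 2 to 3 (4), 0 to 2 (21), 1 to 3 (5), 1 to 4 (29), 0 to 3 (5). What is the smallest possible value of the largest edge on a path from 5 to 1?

Some routes from 5 to 1:
5 → 0 → 3 → 1: max(5, 5, 5) = 5
5 → 2 → 3 → 1: max(17, 4, 5) = 17
5 → 2 → 4 → 3 → 1: max(17, 11, 7, 5) = 17
5 → 0 → 2 → 4 → 3 → 1: max(5, 21, 11, 7, 5) = 21
5 → 1: max(14) = 14
Smallest bottleneck: 5.

5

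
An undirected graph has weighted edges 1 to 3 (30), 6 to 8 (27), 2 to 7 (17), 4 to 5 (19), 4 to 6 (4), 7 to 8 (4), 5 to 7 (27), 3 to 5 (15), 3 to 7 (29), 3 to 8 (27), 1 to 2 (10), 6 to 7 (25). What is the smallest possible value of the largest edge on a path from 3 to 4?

Comparing a few candidate routes:
3 → 8 → 7 → 5 → 4: max(27, 4, 27, 19) = 27
3 → 8 → 6 → 7 → 5 → 4: max(27, 27, 25, 27, 19) = 27
3 → 8 → 7 → 6 → 4: max(27, 4, 25, 4) = 27
3 → 5 → 4: max(15, 19) = 19
Best route has worst link 19.

19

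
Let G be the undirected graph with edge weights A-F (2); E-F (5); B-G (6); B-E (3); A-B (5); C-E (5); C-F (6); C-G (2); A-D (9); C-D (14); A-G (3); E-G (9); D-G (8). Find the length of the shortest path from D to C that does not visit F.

Comparing a few candidate routes:
D→G→C: 8 + 2 = 10
D→A→B→G→C: 9 + 5 + 6 + 2 = 22
D→C: 14
D→A→G→C: 9 + 3 + 2 = 14
Best route has total 10.

10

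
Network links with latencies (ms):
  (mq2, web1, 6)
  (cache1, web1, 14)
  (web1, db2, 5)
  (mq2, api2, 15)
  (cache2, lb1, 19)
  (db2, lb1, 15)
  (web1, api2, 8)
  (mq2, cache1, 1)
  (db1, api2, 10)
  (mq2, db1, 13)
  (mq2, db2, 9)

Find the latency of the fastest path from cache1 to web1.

7

A few of the cache1→web1 routes:
cache1 → web1: 14
cache1 → mq2 → web1: 1 + 6 = 7
cache1 → mq2 → db2 → web1: 1 + 9 + 5 = 15
The minimum is 7 ms.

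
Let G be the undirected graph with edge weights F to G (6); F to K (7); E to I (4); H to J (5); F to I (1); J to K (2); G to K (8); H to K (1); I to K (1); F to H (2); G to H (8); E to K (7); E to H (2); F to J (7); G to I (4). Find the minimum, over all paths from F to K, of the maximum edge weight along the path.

1

Checking several routes:
F→I→K: max(1, 1) = 1
F→I→E→H→K: max(1, 4, 2, 1) = 4
F→H→K: max(2, 1) = 2
F→H→J→K: max(2, 5, 2) = 5
F→I→E→H→J→K: max(1, 4, 2, 5, 2) = 5
F→H→E→I→K: max(2, 2, 4, 1) = 4
The minimum achievable maximum is 1.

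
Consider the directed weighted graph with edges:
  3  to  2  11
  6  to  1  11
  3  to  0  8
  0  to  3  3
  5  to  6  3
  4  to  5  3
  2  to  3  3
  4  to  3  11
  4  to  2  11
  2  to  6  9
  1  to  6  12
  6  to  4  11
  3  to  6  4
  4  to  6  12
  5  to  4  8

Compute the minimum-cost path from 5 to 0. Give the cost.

Comparing a few candidate routes:
5 → 6 → 4 → 3 → 0: 3 + 11 + 11 + 8 = 33
5 → 4 → 2 → 3 → 0: 8 + 11 + 3 + 8 = 30
5 → 4 → 3 → 0: 8 + 11 + 8 = 27
The minimum is 27.

27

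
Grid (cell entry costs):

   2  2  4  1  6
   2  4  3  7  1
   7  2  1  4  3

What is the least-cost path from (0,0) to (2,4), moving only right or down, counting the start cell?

18

One optimal route is (0,0) → (0,1) → (1,1) → (2,1) → (2,2) → (2,3) → (2,4).
Its cost is 2 + 2 + 4 + 2 + 1 + 4 + 3 = 18.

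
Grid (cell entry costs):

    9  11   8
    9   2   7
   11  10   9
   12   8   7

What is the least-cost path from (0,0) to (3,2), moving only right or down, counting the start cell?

43

Cheapest: [0,0] [1,0] [1,1] [1,2] [2,2] [3,2]
  9 + 9 + 2 + 7 + 9 + 7 = 43
For comparison, the top-then-right route costs 51.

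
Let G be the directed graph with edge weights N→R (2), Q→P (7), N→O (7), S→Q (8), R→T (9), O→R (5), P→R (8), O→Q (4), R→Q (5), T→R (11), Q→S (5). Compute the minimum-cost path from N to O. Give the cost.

Candidate routes:
N -> O: 7
The minimum is 7.

7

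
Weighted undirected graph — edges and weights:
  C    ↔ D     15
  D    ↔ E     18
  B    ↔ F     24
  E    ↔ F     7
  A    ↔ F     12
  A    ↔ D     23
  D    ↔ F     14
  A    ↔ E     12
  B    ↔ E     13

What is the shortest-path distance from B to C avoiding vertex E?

Candidate routes:
B - F - D - C: 24 + 14 + 15 = 53
B - F - A - D - C: 24 + 12 + 23 + 15 = 74
Best route has total 53.

53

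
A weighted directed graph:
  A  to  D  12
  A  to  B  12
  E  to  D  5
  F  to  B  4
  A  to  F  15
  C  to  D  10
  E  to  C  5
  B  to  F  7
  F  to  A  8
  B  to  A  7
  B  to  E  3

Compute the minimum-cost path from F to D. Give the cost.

12

Checking several routes:
F→A→B→E→D: 8 + 12 + 3 + 5 = 28
F→B→E→D: 4 + 3 + 5 = 12
F→A→D: 8 + 12 = 20
F→B→E→C→D: 4 + 3 + 5 + 10 = 22
F→B→A→D: 4 + 7 + 12 = 23
Shortest: 12.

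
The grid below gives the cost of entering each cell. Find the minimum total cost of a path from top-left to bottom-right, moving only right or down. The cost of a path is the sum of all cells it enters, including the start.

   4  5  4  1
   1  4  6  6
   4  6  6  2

22

Best path: [0,0] → [0,1] → [0,2] → [0,3] → [1,3] → [2,3]
Cost: 4 + 5 + 4 + 1 + 6 + 2 = 22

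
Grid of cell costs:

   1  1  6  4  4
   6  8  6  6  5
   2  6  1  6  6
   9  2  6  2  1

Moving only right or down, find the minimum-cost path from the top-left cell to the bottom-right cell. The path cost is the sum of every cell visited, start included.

Best path: (0,0)→(0,1)→(0,2)→(1,2)→(2,2)→(2,3)→(3,3)→(3,4)
Cost: 1 + 1 + 6 + 6 + 1 + 6 + 2 + 1 = 24
For comparison, the top-then-right route costs 28.

24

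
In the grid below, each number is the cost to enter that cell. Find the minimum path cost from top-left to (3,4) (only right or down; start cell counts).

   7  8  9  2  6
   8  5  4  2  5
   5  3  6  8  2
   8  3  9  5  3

36

Cheapest: (0,0) -> (0,1) -> (1,1) -> (1,2) -> (1,3) -> (1,4) -> (2,4) -> (3,4)
  7 + 8 + 5 + 4 + 2 + 5 + 2 + 3 = 36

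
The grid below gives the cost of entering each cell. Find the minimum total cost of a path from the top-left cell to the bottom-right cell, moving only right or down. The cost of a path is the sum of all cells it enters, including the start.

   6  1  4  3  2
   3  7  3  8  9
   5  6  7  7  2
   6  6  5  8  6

33

Best path: r0c0 → r0c1 → r0c2 → r0c3 → r0c4 → r1c4 → r2c4 → r3c4
Cost: 6 + 1 + 4 + 3 + 2 + 9 + 2 + 6 = 33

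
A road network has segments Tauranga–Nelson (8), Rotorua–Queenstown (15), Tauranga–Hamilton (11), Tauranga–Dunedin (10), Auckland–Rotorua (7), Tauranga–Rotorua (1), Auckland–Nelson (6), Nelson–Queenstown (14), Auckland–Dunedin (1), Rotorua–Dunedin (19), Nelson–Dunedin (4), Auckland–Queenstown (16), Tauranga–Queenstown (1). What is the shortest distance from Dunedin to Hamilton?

Checking several routes:
Dunedin → Auckland → Rotorua → Tauranga → Hamilton: 1 + 7 + 1 + 11 = 20
Dunedin → Nelson → Tauranga → Hamilton: 4 + 8 + 11 = 23
Dunedin → Auckland → Nelson → Tauranga → Hamilton: 1 + 6 + 8 + 11 = 26
Dunedin → Nelson → Auckland → Rotorua → Tauranga → Hamilton: 4 + 6 + 7 + 1 + 11 = 29
Dunedin → Tauranga → Hamilton: 10 + 11 = 21
Dunedin → Auckland → Queenstown → Tauranga → Hamilton: 1 + 16 + 1 + 11 = 29
Best route has total 20 mi.

20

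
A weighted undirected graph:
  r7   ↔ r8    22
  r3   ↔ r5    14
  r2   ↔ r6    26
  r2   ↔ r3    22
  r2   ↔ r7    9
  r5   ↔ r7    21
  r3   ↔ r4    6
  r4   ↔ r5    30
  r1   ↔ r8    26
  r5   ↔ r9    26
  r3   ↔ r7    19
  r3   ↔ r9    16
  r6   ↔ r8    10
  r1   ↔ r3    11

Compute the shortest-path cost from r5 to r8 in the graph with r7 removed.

51

Routes from r5 to r8 avoiding r7:
r5 → r4 → r3 → r2 → r6 → r8: 30 + 6 + 22 + 26 + 10 = 94
r5 → r9 → r3 → r1 → r8: 26 + 16 + 11 + 26 = 79
r5 → r9 → r3 → r2 → r6 → r8: 26 + 16 + 22 + 26 + 10 = 100
r5 → r4 → r3 → r1 → r8: 30 + 6 + 11 + 26 = 73
r5 → r3 → r1 → r8: 14 + 11 + 26 = 51
r5 → r3 → r2 → r6 → r8: 14 + 22 + 26 + 10 = 72
The minimum is 51.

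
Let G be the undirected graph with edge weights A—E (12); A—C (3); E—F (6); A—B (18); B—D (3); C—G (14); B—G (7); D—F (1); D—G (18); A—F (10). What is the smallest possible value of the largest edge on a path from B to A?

A few of the B→A routes:
B→D→F→E→A: max(3, 1, 6, 12) = 12
B→D→F→A: max(3, 1, 10) = 10
B→G→C→A: max(7, 14, 3) = 14
Smallest bottleneck: 10.

10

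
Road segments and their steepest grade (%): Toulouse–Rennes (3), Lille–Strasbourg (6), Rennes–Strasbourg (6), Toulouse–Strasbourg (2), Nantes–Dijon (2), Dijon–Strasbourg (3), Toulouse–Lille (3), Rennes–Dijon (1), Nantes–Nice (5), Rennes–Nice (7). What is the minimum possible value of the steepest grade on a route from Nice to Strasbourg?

5

Comparing a few candidate routes:
Nice -> Nantes -> Dijon -> Rennes -> Toulouse -> Strasbourg: max(5, 2, 1, 3, 2) = 5
Nice -> Nantes -> Dijon -> Strasbourg: max(5, 2, 3) = 5
Nice -> Nantes -> Dijon -> Rennes -> Toulouse -> Lille -> Strasbourg: max(5, 2, 1, 3, 3, 6) = 6
The minimum achievable maximum is 5%.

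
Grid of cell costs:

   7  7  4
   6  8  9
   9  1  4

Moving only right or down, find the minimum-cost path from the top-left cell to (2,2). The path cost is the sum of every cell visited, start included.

Path r0c0 -> r1c0 -> r1c1 -> r2c1 -> r2c2: 7 + 6 + 8 + 1 + 4 = 26.

26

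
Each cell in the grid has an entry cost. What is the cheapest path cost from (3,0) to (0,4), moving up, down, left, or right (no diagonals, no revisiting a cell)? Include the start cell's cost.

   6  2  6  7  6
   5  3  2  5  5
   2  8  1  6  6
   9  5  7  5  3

Take r3c0 r2c0 r1c0 r1c1 r1c2 r1c3 r1c4 r0c4 for a total of 9 + 2 + 5 + 3 + 2 + 5 + 5 + 6 = 37.

37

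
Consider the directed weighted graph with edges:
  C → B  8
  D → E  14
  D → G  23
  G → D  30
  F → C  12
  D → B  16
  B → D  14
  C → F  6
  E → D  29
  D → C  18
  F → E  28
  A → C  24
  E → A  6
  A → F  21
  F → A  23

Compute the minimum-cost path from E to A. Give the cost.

Paths from E to A:
E-A: 6
E-D-C-F-A: 29 + 18 + 6 + 23 = 76
Best route has total 6.

6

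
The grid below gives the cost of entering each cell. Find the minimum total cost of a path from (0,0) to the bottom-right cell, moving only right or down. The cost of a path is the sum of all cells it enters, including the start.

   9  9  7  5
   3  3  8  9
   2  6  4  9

One optimal route is [0,0]→[1,0]→[2,0]→[2,1]→[2,2]→[2,3].
Its cost is 9 + 3 + 2 + 6 + 4 + 9 = 33.

33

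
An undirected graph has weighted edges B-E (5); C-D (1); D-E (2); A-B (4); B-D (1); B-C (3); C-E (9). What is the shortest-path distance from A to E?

7

Candidate routes:
A -> B -> C -> E: 4 + 3 + 9 = 16
A -> B -> D -> C -> E: 4 + 1 + 1 + 9 = 15
A -> B -> C -> D -> E: 4 + 3 + 1 + 2 = 10
A -> B -> D -> E: 4 + 1 + 2 = 7
A -> B -> E: 4 + 5 = 9
The minimum is 7.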